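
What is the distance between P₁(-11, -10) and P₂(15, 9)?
Using the distance formula: d = sqrt((x₂-x₁)² + (y₂-y₁)²)
dx = 15 - (-11) = 26
dy = 9 - (-10) = 19
d = sqrt(26² + 19²) = sqrt(676 + 361) = sqrt(1037) = 32.20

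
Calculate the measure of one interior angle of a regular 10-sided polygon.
Interior angle of a regular n-gon = (n-2)*180/n
Interior angle = (10-2)*180/10
Interior angle = 8*180/10
Interior angle = 1440/10
Interior angle = 144 degrees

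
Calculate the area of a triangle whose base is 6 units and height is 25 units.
Area = (1/2) * base * height
Area = (1/2) * 6 * 25
Area = 75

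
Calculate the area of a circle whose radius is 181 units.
Area = pi * r²
Area = pi * 181²
Area = pi * 32761
Area = 102921.72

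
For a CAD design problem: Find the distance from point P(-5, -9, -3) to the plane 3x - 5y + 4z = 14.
d = |3(-5) + (-5)(-9) + 4(-3) - (14)| / √(3² + (-5)² + 4²) = 4/√50 = 0.5657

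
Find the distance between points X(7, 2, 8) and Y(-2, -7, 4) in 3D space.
d = √[(-9)² + (-9)² + (-4)²] = √178 = 13.34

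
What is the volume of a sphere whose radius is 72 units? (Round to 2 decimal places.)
Volume = (4/3) * pi * r³
Volume = (4/3) * pi * 72³
Volume = (4/3) * pi * 373248
Volume = 1563457.57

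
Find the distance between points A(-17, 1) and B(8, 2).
Using the distance formula: d = sqrt((x₂-x₁)² + (y₂-y₁)²)
dx = 8 - (-17) = 25
dy = 2 - 1 = 1
d = sqrt(25² + 1²) = sqrt(625 + 1) = sqrt(626) = 25.02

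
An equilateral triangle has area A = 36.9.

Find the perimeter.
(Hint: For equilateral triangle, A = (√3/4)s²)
A = (√3/4)s²  →  s² = 4A/√3 = 4·36.9/√3 = 85.2169
s = 9.2313
Perimeter = 3s = 27.69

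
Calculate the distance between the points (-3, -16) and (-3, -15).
Using the distance formula: d = sqrt((x₂-x₁)² + (y₂-y₁)²)
dx = (-3) - (-3) = 0
dy = (-15) - (-16) = 1
d = sqrt(0² + 1²) = sqrt(0 + 1) = sqrt(1) = 1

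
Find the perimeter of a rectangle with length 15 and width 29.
Perimeter = 2 * (length + width)
Perimeter = 2 * (15 + 29)
Perimeter = 2 * 44
Perimeter = 88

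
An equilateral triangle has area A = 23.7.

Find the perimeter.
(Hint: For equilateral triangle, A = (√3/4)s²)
A = (√3/4)s²  →  s² = 4A/√3 = 4·23.7/√3 = 54.7328
s = 7.39816
Perimeter = 3s = 22.19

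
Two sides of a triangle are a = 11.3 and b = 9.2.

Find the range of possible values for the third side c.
By the triangle inequality: |a - b| < c < a + b
|11.3 - 9.2| < c < 11.3 + 9.2
2.1 < c < 20.5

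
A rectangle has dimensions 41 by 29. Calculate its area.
Area = length * width
Area = 41 * 29
Area = 1189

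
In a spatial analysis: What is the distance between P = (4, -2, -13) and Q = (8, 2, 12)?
d = √[(4)² + (4)² + (25)²] = √657 = 25.63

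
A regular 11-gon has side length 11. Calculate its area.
For a regular 11-gon with side length s = 11:
Apothem a = s / (2*tan(pi/11)) = 11 / (2*tan(pi/11)) ≈ 18.7313
Perimeter P = 11 * 11 = 121
Area = (1/2) * P * a = (1/2) * 121 * 18.7313 = 1133.24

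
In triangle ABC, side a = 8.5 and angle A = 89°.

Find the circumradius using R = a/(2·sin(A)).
R = a/(2·sin(A)) = 8.5/(2·sin(89°))
R = 8.5/(2·0.999848) = 8.5/1.999695 = 4.251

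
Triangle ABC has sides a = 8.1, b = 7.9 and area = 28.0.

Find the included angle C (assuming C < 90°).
Area = ½ab·sin(C)  →  sin(C) = 2·Area/(ab)
sin(C) = 2·28.0/(8.1·7.9) = 0.875137
C = arcsin(0.875137) = 61.06°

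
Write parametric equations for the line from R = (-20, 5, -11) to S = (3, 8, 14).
Direction vector d = S - R = (23, 3, 25)
x = -20 + 23t, y = 5 + 3t, z = -11 + 25t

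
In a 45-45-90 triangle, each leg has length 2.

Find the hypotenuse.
Hypotenuse = 2√2 = 2.828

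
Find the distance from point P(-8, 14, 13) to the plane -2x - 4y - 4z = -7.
d = |(-2)(-8) + (-4)(14) + (-4)(13) - (-7)| / √((-2)² + (-4)² + (-4)²) = 85/√36 = 14.17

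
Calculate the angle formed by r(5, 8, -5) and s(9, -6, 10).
r·s = -53, |r|² = 114, |s|² = 217
cos θ = -53/√24738 ≈ -0.337
θ ≈ 109.7°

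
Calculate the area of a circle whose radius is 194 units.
Area = pi * r²
Area = pi * 194²
Area = pi * 37636
Area = 118236.98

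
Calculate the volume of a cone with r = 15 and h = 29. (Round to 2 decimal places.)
Volume = (1/3) * pi * r² * h
Volume = (1/3) * pi * 15² * 29
Volume = (1/3) * pi * 225 * 29
Volume = (1/3) * pi * 6525
Volume = 6832.96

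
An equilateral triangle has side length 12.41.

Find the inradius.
For an equilateral triangle, r = s/(2√3) where s is the side.
r = 12.41/(2√3) = 12.41/3.464102 = 3.582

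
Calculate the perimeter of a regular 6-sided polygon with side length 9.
Perimeter = number of sides * side length
Perimeter = 6 * 9
Perimeter = 54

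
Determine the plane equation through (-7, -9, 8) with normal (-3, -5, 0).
d = n·P = (-3)(-7) + (-5)(-9) + (0)(8) = 66
Plane: -3x - 5y = 66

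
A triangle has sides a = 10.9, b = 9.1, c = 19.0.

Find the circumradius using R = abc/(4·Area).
s = (a+b+c)/2 = 19.5
Area = √(s(s-a)(s-b)(s-c)) = √(19.5·8.6·10.4·0.5) = 29.5303
R = abc/(4·Area) = (10.9·9.1·19.0)/(4·29.5303) = 1884.61/118.1212 = 15.95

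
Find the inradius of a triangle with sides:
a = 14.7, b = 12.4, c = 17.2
s = (a+b+c)/2 = (14.7+12.4+17.2)/2 = 22.15
Area = √(s(s-a)(s-b)(s-c)) = √(22.15·7.45·9.75·4.95) = 89.2421
r = Area/s = 89.2421/22.15 = 4.029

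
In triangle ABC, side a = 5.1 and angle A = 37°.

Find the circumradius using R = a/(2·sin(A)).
R = a/(2·sin(A)) = 5.1/(2·sin(37°))
R = 5.1/(2·0.601815) = 5.1/1.203630 = 4.237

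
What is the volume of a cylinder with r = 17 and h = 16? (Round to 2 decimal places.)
Volume = pi * r² * h
Volume = pi * 17² * 16
Volume = pi * 289 * 16
Volume = pi * 4624
Volume = 14526.72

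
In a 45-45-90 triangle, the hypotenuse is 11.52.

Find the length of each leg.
In a 45-45-90 triangle, hypotenuse = leg·√2  →  leg = hypotenuse/√2
leg = 11.52/√2 = 8.146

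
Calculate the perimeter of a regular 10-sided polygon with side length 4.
Perimeter = number of sides * side length
Perimeter = 10 * 4
Perimeter = 40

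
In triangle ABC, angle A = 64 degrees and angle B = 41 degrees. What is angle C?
Sum of angles in a triangle = 180 degrees
Third angle = 180 - 64 - 41
Third angle = 75 degrees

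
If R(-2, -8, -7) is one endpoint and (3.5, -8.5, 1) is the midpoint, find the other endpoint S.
S = (2×3.5 - (-2), 2×(-8.5) - (-8), 2×1 - (-7)) = (9, -9, 9)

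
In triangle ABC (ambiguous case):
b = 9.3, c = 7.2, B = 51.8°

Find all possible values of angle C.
sin(C)/c = sin(B)/b  →  sin(C) = c·sin(B)/b = 7.2·sin(51.8°)/9.3 = 0.608405
C₁ = arcsin(0.608405) = 37.47°,  C₂ = 180° - C₁ = 142.53°
Check C₂: A = 180° - 51.8° - 142.53° = -14.33° ≤ 0, rejected
C = 37.47° (one solution)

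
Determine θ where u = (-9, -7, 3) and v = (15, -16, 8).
u·v = 1, |u|² = 139, |v|² = 545
cos θ = 1/√75755 ≈ 0.003633
θ ≈ 89.79°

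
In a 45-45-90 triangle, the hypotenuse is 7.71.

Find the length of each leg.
In a 45-45-90 triangle, hypotenuse = leg·√2  →  leg = hypotenuse/√2
leg = 7.71/√2 = 5.452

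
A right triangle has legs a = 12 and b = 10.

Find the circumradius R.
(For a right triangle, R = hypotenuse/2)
Hypotenuse c = √(12² + 10²) = √244 = 15.6205
R = c/2 = 7.81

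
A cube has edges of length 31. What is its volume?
Volume = s³
Volume = 31³
Volume = 29791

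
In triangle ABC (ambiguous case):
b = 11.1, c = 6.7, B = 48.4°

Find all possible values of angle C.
sin(C)/c = sin(B)/b  →  sin(C) = c·sin(B)/b = 6.7·sin(48.4°)/11.1 = 0.451374
C₁ = arcsin(0.451374) = 26.83°,  C₂ = 180° - C₁ = 153.17°
Check C₂: A = 180° - 48.4° - 153.17° = -21.57° ≤ 0, rejected
C = 26.83° (one solution)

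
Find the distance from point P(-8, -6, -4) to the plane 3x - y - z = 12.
d = |3(-8) + (-1)(-6) + (-1)(-4) - (12)| / √(3² + (-1)² + (-1)²) = 26/√11 = 7.839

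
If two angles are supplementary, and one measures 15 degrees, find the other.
Supplementary angles sum to 180 degrees.
Other angle = 180 - 15
Other angle = 165 degrees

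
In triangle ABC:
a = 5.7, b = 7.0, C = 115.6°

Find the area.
Using A = ½ab·sin(C):
A = ½·5.7·7.0·sin(115.6°) = ½·39.9·0.901833 = 17.99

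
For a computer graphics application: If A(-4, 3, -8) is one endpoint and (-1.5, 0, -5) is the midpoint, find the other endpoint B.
B = (2×(-1.5) - (-4), 2×0 - 3, 2×(-5) - (-8)) = (1, -3, -2)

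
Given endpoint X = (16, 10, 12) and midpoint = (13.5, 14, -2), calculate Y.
Y = (2×13.5 - 16, 2×14 - 10, 2×(-2) - 12) = (11, 18, -16)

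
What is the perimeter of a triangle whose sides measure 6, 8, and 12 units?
Perimeter = sum of all sides
Perimeter = 6 + 8 + 12
Perimeter = 26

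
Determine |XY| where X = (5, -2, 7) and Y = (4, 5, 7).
d = √[(-1)² + (7)² + (0)²] = √50 = 7.071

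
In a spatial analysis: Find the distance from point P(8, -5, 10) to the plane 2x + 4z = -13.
d = |2(8) + 0(-5) + 4(10) - (-13)| / √(2² + 0² + 4²) = 69/√20 = 15.43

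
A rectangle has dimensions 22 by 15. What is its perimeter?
Perimeter = 2 * (length + width)
Perimeter = 2 * (22 + 15)
Perimeter = 2 * 37
Perimeter = 74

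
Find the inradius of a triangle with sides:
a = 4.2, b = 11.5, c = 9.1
s = (a+b+c)/2 = (4.2+11.5+9.1)/2 = 12.4
Area = √(s(s-a)(s-b)(s-c)) = √(12.4·8.2·0.9·3.3) = 17.3778
r = Area/s = 17.3778/12.4 = 1.401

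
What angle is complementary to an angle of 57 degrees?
Complementary angles sum to 90 degrees.
Other angle = 90 - 57
Other angle = 33 degrees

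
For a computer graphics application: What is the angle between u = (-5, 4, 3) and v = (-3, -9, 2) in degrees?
u·v = -15, |u|² = 50, |v|² = 94
cos θ = -15/√4700 ≈ -0.2188
θ ≈ 102.6°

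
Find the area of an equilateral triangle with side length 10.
Area = (sqrt(3)/4) * s²
Area = (sqrt(3)/4) * 10²
Area = (sqrt(3)/4) * 100
Area = 43.30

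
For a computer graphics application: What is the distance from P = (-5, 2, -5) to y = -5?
d = |0(-5) + 1(2) + 0(-5) - (-5)| / √(0² + 1² + 0²) = 7/√1 = 7.0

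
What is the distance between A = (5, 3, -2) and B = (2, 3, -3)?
d = √[(-3)² + (0)² + (-1)²] = √10 = 3.162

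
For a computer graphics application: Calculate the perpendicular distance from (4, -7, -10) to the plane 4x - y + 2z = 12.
d = |4(4) + (-1)(-7) + 2(-10) - (12)| / √(4² + (-1)² + 2²) = 9/√21 = 1.964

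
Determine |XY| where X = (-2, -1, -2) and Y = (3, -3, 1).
d = √[(5)² + (-2)² + (3)²] = √38 = 6.164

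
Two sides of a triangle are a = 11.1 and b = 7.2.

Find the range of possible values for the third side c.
By the triangle inequality: |a - b| < c < a + b
|11.1 - 7.2| < c < 11.1 + 7.2
3.9 < c < 18.3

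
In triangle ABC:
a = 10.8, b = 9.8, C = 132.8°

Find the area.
Using A = ½ab·sin(C):
A = ½·10.8·9.8·sin(132.8°) = ½·105.84·0.733730 = 38.83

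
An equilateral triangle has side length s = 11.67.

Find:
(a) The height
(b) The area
(a) Height h = s·√3/2 = 11.67·√3/2 = 10.11
(b) Area = (√3/4)·s² = (√3/4)·11.67² = (√3/4)·136.189 = 58.97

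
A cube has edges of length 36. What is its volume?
Volume = s³
Volume = 36³
Volume = 46656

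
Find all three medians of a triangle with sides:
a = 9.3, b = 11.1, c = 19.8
Using m_x = ½√(2y² + 2z² - x²):
m_a = ½√(2·11.1² + 2·19.8² - 9.3²) = ½√944.01 = 15.36
m_b = ½√(2·9.3² + 2·19.8² - 11.1²) = ½√833.85 = 14.44
m_c = ½√(2·9.3² + 2·11.1² - 19.8²) = ½√27.36 = 2.615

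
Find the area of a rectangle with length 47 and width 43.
Area = length * width
Area = 47 * 43
Area = 2021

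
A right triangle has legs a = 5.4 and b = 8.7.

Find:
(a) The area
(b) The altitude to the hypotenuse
(a) Area = ½ab = ½·5.4·8.7 = 23.49
(b) Hypotenuse c = √(5.4² + 8.7²) = √104.85 = 10.2396
    Area = ½·c·h_c  →  h_c = 2·Area/c = 2·23.49/10.2396 = 4.588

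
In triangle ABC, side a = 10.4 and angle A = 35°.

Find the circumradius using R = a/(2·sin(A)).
R = a/(2·sin(A)) = 10.4/(2·sin(35°))
R = 10.4/(2·0.573576) = 10.4/1.147153 = 9.066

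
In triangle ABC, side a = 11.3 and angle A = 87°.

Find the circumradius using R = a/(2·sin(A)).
R = a/(2·sin(A)) = 11.3/(2·sin(87°))
R = 11.3/(2·0.998630) = 11.3/1.997259 = 5.658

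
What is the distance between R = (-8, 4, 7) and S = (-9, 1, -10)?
d = √[(-1)² + (-3)² + (-17)²] = √299 = 17.29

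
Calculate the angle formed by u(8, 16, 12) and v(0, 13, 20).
u·v = 448, |u|² = 464, |v|² = 569
cos θ = 448/√264016 ≈ 0.8719
θ ≈ 29.32°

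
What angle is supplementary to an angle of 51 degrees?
Supplementary angles sum to 180 degrees.
Other angle = 180 - 51
Other angle = 129 degrees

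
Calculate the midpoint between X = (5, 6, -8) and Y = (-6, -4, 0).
Midpoint = ((5-6)/2, (6-4)/2, (-8+0)/2) = (-0.5, 1, -4)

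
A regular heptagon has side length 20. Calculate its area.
For a regular 7-gon with side length s = 20:
Apothem a = s / (2*tan(pi/7)) = 20 / (2*tan(pi/7)) ≈ 20.7652
Perimeter P = 7 * 20 = 140
Area = (1/2) * P * a = (1/2) * 140 * 20.7652 = 1453.56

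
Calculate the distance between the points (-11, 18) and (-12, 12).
Using the distance formula: d = sqrt((x₂-x₁)² + (y₂-y₁)²)
dx = (-12) - (-11) = -1
dy = 12 - 18 = -6
d = sqrt((-1)² + (-6)²) = sqrt(1 + 36) = sqrt(37) = 6.08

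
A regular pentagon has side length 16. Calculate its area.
For a regular 5-gon with side length s = 16:
Apothem a = s / (2*tan(pi/5)) = 16 / (2*tan(pi/5)) ≈ 11.0111
Perimeter P = 5 * 16 = 80
Area = (1/2) * P * a = (1/2) * 80 * 11.0111 = 440.44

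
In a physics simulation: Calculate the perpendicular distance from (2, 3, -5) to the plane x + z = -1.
d = |1(2) + 0(3) + 1(-5) - (-1)| / √(1² + 0² + 1²) = 2/√2 = 1.414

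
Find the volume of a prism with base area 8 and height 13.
Volume = base area * height
Volume = 8 * 13
Volume = 104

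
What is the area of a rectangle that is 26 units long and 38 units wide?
Area = length * width
Area = 26 * 38
Area = 988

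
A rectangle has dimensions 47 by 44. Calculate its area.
Area = length * width
Area = 47 * 44
Area = 2068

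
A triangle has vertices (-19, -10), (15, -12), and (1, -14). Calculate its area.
Using the coordinate formula: Area = (1/2)|x₁(y₂-y₃) + x₂(y₃-y₁) + x₃(y₁-y₂)|
Area = (1/2)|(-19)((-12)-(-14)) + 15((-14)-(-10)) + 1((-10)-(-12))|
Area = (1/2)|(-19)*2 + 15*(-4) + 1*2|
Area = (1/2)|(-38) + (-60) + 2|
Area = (1/2)*96 = 48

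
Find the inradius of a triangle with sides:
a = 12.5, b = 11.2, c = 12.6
s = (a+b+c)/2 = (12.5+11.2+12.6)/2 = 18.15
Area = √(s(s-a)(s-b)(s-c)) = √(18.15·5.65·6.95·5.55) = 62.8929
r = Area/s = 62.8929/18.15 = 3.465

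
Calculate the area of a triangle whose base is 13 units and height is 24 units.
Area = (1/2) * base * height
Area = (1/2) * 13 * 24
Area = 156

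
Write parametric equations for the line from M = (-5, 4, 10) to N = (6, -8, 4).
Direction vector d = N - M = (11, -12, -6)
x = -5 + 11t, y = 4 - 12t, z = 10 - 6t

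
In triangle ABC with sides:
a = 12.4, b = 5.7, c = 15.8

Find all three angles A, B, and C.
By the law of cosines:
cos(A) = (b² + c² - a²)/(2bc) = 0.712692  →  A = 44.55°
cos(B) = (a² + c² - b²)/(2ac) = 0.946585  →  B = 18.81°
cos(C) = (a² + b² - c²)/(2ab) = -0.448430  →  C = 116.6°
Check: A + B + C = 180.0° ✓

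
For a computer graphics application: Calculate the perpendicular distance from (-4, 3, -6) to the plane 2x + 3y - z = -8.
d = |2(-4) + 3(3) + (-1)(-6) - (-8)| / √(2² + 3² + (-1)²) = 15/√14 = 4.009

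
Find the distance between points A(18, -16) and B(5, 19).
Using the distance formula: d = sqrt((x₂-x₁)² + (y₂-y₁)²)
dx = 5 - 18 = -13
dy = 19 - (-16) = 35
d = sqrt((-13)² + 35²) = sqrt(169 + 1225) = sqrt(1394) = 37.34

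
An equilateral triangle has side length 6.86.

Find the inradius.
For an equilateral triangle, r = s/(2√3) where s is the side.
r = 6.86/(2√3) = 6.86/3.464102 = 1.98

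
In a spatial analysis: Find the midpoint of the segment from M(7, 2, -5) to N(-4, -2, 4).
Midpoint = ((7-4)/2, (2-2)/2, (-5+4)/2) = (1.5, 0, -0.5)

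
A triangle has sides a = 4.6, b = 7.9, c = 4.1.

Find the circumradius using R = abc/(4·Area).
s = (a+b+c)/2 = 8.3
Area = √(s(s-a)(s-b)(s-c)) = √(8.3·3.7·0.4·4.2) = 7.18281
R = abc/(4·Area) = (4.6·7.9·4.1)/(4·7.18281) = 148.994/28.73124 = 5.186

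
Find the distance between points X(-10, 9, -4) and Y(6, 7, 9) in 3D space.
d = √[(16)² + (-2)² + (13)²] = √429 = 20.71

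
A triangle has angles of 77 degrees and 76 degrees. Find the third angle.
Sum of angles in a triangle = 180 degrees
Third angle = 180 - 77 - 76
Third angle = 27 degrees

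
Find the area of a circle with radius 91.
Area = pi * r²
Area = pi * 91²
Area = pi * 8281
Area = 26015.53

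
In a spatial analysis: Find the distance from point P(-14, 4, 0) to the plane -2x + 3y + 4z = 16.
d = |(-2)(-14) + 3(4) + 4(0) - (16)| / √((-2)² + 3² + 4²) = 24/√29 = 4.457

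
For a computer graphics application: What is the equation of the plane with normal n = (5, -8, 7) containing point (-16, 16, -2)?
d = n·P = (5)(-16) + (-8)(16) + (7)(-2) = -222
Plane: 5x - 8y + 7z = -222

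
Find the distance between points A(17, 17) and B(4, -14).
Using the distance formula: d = sqrt((x₂-x₁)² + (y₂-y₁)²)
dx = 4 - 17 = -13
dy = (-14) - 17 = -31
d = sqrt((-13)² + (-31)²) = sqrt(169 + 961) = sqrt(1130) = 33.62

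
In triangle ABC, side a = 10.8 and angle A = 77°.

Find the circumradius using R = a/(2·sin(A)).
R = a/(2·sin(A)) = 10.8/(2·sin(77°))
R = 10.8/(2·0.974370) = 10.8/1.948740 = 5.542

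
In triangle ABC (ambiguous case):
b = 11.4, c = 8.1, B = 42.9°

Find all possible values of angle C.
sin(C)/c = sin(B)/b  →  sin(C) = c·sin(B)/b = 8.1·sin(42.9°)/11.4 = 0.483670
C₁ = arcsin(0.483670) = 28.93°,  C₂ = 180° - C₁ = 151.07°
Check C₂: A = 180° - 42.9° - 151.07° = -13.97° ≤ 0, rejected
C = 28.93° (one solution)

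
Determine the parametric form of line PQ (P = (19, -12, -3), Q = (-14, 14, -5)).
Direction vector d = Q - P = (-33, 26, -2)
x = 19 - 33t, y = -12 + 26t, z = -3 - 2t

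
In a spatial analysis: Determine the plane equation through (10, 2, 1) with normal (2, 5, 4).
d = n·P = (2)(10) + (5)(2) + (4)(1) = 34
Plane: 2x + 5y + 4z = 34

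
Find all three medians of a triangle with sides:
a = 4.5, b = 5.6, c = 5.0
Using m_x = ½√(2y² + 2z² - x²):
m_a = ½√(2·5.6² + 2·5.0² - 4.5²) = ½√92.47 = 4.808
m_b = ½√(2·4.5² + 2·5.0² - 5.6²) = ½√59.14 = 3.845
m_c = ½√(2·4.5² + 2·5.6² - 5.0²) = ½√78.22 = 4.422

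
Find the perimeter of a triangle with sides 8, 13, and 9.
Perimeter = sum of all sides
Perimeter = 8 + 13 + 9
Perimeter = 30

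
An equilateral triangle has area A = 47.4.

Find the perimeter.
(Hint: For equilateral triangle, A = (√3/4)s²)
A = (√3/4)s²  →  s² = 4A/√3 = 4·47.4/√3 = 109.466
s = 10.4626
Perimeter = 3s = 31.39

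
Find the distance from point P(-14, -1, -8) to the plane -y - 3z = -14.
d = |0(-14) + (-1)(-1) + (-3)(-8) - (-14)| / √(0² + (-1)² + (-3)²) = 39/√10 = 12.33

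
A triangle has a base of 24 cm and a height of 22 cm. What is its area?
Area = (1/2) * base * height
Area = (1/2) * 24 * 22
Area = 264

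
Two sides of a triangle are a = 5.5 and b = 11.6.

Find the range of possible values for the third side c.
By the triangle inequality: |a - b| < c < a + b
|5.5 - 11.6| < c < 5.5 + 11.6
6.1 < c < 17.1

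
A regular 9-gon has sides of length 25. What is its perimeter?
Perimeter = number of sides * side length
Perimeter = 9 * 25
Perimeter = 225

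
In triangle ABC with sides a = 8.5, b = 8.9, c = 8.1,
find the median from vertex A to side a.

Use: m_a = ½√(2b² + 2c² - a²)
m_a = ½√(2·8.9² + 2·8.1² - 8.5²)
m_a = ½√(158.42 + 131.22 - 72.25) = ½√217.39 = 7.372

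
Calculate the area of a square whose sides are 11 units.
Area = s²
Area = 11²
Area = 121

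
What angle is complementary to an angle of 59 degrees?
Complementary angles sum to 90 degrees.
Other angle = 90 - 59
Other angle = 31 degrees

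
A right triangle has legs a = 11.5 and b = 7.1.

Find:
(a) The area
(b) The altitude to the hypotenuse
(a) Area = ½ab = ½·11.5·7.1 = 40.825
(b) Hypotenuse c = √(11.5² + 7.1²) = √182.66 = 13.5152
    Area = ½·c·h_c  →  h_c = 2·Area/c = 2·40.825/13.5152 = 6.041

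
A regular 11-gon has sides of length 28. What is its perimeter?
Perimeter = number of sides * side length
Perimeter = 11 * 28
Perimeter = 308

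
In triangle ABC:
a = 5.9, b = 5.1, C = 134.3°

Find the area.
Using A = ½ab·sin(C):
A = ½·5.9·5.1·sin(134.3°) = ½·30.09·0.715693 = 10.77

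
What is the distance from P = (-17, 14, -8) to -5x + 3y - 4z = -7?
d = |(-5)(-17) + 3(14) + (-4)(-8) - (-7)| / √((-5)² + 3² + (-4)²) = 166/√50 = 23.48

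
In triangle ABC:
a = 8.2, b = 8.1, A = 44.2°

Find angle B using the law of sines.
sin(B)/b = sin(A)/a
sin(B) = b·sin(A)/a = 8.1·sin(44.2°)/8.2 = 0.688663
B = arcsin(0.688663) = 43.52°  (b ≤ a, so B ≤ A and the acute solution is unique)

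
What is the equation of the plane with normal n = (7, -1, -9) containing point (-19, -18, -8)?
d = n·P = (7)(-19) + (-1)(-18) + (-9)(-8) = -43
Plane: 7x - y - 9z = -43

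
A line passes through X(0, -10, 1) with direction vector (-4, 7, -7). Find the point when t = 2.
P(2) = (0 + (-4)(2), -10 + 7(2), 1 + (-7)(2)) = (-8, 4, -13)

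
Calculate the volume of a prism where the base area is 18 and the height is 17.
Volume = base area * height
Volume = 18 * 17
Volume = 306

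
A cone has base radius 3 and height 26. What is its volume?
Volume = (1/3) * pi * r² * h
Volume = (1/3) * pi * 3² * 26
Volume = (1/3) * pi * 9 * 26
Volume = (1/3) * pi * 234
Volume = 245.04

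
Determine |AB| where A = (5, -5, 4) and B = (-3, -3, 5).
d = √[(-8)² + (2)² + (1)²] = √69 = 8.307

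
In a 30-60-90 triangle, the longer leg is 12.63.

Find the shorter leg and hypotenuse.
In a 30-60-90 triangle, sides are in ratio 1 : √3 : 2.
Long leg = short leg·√3  →  short leg = 12.63/√3 = 7.292
Hypotenuse = 2·(short leg) = 2·12.63/√3 = 14.58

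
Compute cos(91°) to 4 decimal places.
cos(91 degrees) = -0.0175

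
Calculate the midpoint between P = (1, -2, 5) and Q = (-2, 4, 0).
Midpoint = ((1-2)/2, (-2+4)/2, (5+0)/2) = (-0.5, 1, 2.5)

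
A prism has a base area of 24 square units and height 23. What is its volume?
Volume = base area * height
Volume = 24 * 23
Volume = 552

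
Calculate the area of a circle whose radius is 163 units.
Area = pi * r²
Area = pi * 163²
Area = pi * 26569
Area = 83468.98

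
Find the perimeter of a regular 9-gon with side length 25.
Perimeter = number of sides * side length
Perimeter = 9 * 25
Perimeter = 225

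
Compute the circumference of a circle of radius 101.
Circumference = 2 * pi * r
Circumference = 2 * pi * 101
Circumference = 634.60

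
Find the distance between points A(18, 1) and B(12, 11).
Using the distance formula: d = sqrt((x₂-x₁)² + (y₂-y₁)²)
dx = 12 - 18 = -6
dy = 11 - 1 = 10
d = sqrt((-6)² + 10²) = sqrt(36 + 100) = sqrt(136) = 11.66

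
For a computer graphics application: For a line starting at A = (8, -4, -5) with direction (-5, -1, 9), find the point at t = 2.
P(2) = (8 + (-5)(2), -4 + (-1)(2), -5 + 9(2)) = (-2, -6, 13)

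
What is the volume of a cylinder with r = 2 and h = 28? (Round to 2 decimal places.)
Volume = pi * r² * h
Volume = pi * 2² * 28
Volume = pi * 4 * 28
Volume = pi * 112
Volume = 351.86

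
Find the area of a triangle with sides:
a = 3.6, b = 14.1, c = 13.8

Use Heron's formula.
s = (a+b+c)/2 = (3.6+14.1+13.8)/2 = 15.75
A = √(s(s-a)(s-b)(s-c)) = √(15.75·12.15·1.65·1.95)
A = √615.709 = 24.81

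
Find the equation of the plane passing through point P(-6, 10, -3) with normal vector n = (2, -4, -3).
d = n·P = (2)(-6) + (-4)(10) + (-3)(-3) = -43
Plane: 2x - 4y - 3z = -43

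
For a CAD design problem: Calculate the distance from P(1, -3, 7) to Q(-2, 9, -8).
d = √[(-3)² + (12)² + (-15)²] = √378 = 19.44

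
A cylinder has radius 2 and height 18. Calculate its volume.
Volume = pi * r² * h
Volume = pi * 2² * 18
Volume = pi * 4 * 18
Volume = pi * 72
Volume = 226.19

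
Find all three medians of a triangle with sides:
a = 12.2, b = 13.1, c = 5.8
Using m_x = ½√(2y² + 2z² - x²):
m_a = ½√(2·13.1² + 2·5.8² - 12.2²) = ½√261.66 = 8.088
m_b = ½√(2·12.2² + 2·5.8² - 13.1²) = ½√193.35 = 6.953
m_c = ½√(2·12.2² + 2·13.1² - 5.8²) = ½√607.26 = 12.32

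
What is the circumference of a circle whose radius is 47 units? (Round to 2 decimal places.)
Circumference = 2 * pi * r
Circumference = 2 * pi * 47
Circumference = 295.31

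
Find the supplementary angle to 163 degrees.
Supplementary angles sum to 180 degrees.
Other angle = 180 - 163
Other angle = 17 degrees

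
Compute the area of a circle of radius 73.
Area = pi * r²
Area = pi * 73²
Area = pi * 5329
Area = 16741.55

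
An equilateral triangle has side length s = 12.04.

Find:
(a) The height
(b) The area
(a) Height h = s·√3/2 = 12.04·√3/2 = 10.43
(b) Area = (√3/4)·s² = (√3/4)·12.04² = (√3/4)·144.962 = 62.77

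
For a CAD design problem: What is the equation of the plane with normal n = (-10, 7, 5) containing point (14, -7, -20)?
d = n·P = (-10)(14) + (7)(-7) + (5)(-20) = -289
Plane: -10x + 7y + 5z = -289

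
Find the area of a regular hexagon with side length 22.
For a regular 6-gon with side length s = 22:
Apothem a = s / (2*tan(pi/6)) = 22 / (2*tan(pi/6)) ≈ 19.0526
Perimeter P = 6 * 22 = 132
Area = (1/2) * P * a = (1/2) * 132 * 19.0526 = 1257.47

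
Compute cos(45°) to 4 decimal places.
cos(45 degrees) = sqrt(2)/2
Decimal approximation: 0.7071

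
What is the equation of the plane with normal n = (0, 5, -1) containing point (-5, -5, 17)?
d = n·P = (0)(-5) + (5)(-5) + (-1)(17) = -42
Plane: 5y - z = -42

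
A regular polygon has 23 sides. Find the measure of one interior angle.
Interior angle of a regular n-gon = (n-2)*180/n
Interior angle = (23-2)*180/23
Interior angle = 21*180/23
Interior angle = 3780/23
Interior angle = 164.35 degrees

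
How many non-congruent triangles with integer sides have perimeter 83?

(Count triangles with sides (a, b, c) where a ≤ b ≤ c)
With a ≤ b ≤ c and a + b + c = 83, the triangle inequality a + b > c gives c < 83/2, so c ≤ 41.
Iterate a from 1 to ⌊p/3⌋ = 27; for each a, b ranges from a to ⌊(p−a)/2⌋ with c = p − a − b, keeping only c ≥ b.
Triples: (1, 41, 41), (2, 40, 41), (3, 39, 41), …
Count = 154 triangles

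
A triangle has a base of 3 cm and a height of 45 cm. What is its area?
Area = (1/2) * base * height
Area = (1/2) * 3 * 45
Area = 67.50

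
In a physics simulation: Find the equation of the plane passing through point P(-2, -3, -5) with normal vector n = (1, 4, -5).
d = n·P = (1)(-2) + (4)(-3) + (-5)(-5) = 11
Plane: x + 4y - 5z = 11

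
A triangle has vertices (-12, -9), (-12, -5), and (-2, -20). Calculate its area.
Using the coordinate formula: Area = (1/2)|x₁(y₂-y₃) + x₂(y₃-y₁) + x₃(y₁-y₂)|
Area = (1/2)|(-12)((-5)-(-20)) + (-12)((-20)-(-9)) + (-2)((-9)-(-5))|
Area = (1/2)|(-12)*15 + (-12)*(-11) + (-2)*(-4)|
Area = (1/2)|(-180) + 132 + 8|
Area = (1/2)*40 = 20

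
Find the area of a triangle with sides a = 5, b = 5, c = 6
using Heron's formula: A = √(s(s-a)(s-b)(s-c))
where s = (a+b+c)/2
s = (5+5+6)/2 = 8
A = √(8·3·3·2) = √144 = 12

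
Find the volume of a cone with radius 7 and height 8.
Volume = (1/3) * pi * r² * h
Volume = (1/3) * pi * 7² * 8
Volume = (1/3) * pi * 49 * 8
Volume = (1/3) * pi * 392
Volume = 410.50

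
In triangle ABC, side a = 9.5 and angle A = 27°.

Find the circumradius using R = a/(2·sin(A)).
R = a/(2·sin(A)) = 9.5/(2·sin(27°))
R = 9.5/(2·0.453990) = 9.5/0.907981 = 10.46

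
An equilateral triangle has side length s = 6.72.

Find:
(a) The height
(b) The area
(a) Height h = s·√3/2 = 6.72·√3/2 = 5.82
(b) Area = (√3/4)·s² = (√3/4)·6.72² = (√3/4)·45.1584 = 19.55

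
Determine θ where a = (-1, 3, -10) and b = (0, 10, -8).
a·b = 110, |a|² = 110, |b|² = 164
cos θ = 110/√18040 ≈ 0.819
θ ≈ 35.02°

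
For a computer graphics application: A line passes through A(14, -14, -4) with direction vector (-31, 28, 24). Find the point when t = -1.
P(-1) = (14 + (-31)(-1), -14 + 28(-1), -4 + 24(-1)) = (45, -42, -28)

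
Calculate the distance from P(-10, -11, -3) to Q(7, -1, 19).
d = √[(17)² + (10)² + (22)²] = √873 = 29.55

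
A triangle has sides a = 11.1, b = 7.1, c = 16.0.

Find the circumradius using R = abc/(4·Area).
s = (a+b+c)/2 = 17.1
Area = √(s(s-a)(s-b)(s-c)) = √(17.1·6·10·1.1) = 33.5946
R = abc/(4·Area) = (11.1·7.1·16.0)/(4·33.5946) = 1260.96/134.3784 = 9.384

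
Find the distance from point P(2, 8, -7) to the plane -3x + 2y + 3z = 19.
d = |(-3)(2) + 2(8) + 3(-7) - (19)| / √((-3)² + 2² + 3²) = 30/√22 = 6.396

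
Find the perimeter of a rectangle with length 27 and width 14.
Perimeter = 2 * (length + width)
Perimeter = 2 * (27 + 14)
Perimeter = 2 * 41
Perimeter = 82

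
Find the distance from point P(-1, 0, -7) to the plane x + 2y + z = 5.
d = |1(-1) + 2(0) + 1(-7) - (5)| / √(1² + 2² + 1²) = 13/√6 = 5.307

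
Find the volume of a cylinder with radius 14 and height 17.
Volume = pi * r² * h
Volume = pi * 14² * 17
Volume = pi * 196 * 17
Volume = pi * 3332
Volume = 10467.79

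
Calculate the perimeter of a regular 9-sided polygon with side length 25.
Perimeter = number of sides * side length
Perimeter = 9 * 25
Perimeter = 225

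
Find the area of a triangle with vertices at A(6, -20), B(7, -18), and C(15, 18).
Using the coordinate formula: Area = (1/2)|x₁(y₂-y₃) + x₂(y₃-y₁) + x₃(y₁-y₂)|
Area = (1/2)|6((-18)-18) + 7(18-(-20)) + 15((-20)-(-18))|
Area = (1/2)|6*(-36) + 7*38 + 15*(-2)|
Area = (1/2)|(-216) + 266 + (-30)|
Area = (1/2)*20 = 10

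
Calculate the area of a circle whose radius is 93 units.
Area = pi * r²
Area = pi * 93²
Area = pi * 8649
Area = 27171.63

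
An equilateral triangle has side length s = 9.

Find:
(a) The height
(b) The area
(a) Height h = s·√3/2 = 9·√3/2 = 7.794
(b) Area = (√3/4)·s² = (√3/4)·9² = (√3/4)·81 = 35.07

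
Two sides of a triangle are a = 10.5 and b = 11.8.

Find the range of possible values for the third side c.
By the triangle inequality: |a - b| < c < a + b
|10.5 - 11.8| < c < 10.5 + 11.8
1.3 < c < 22.3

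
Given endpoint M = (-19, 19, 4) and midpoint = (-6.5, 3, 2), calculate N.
N = (2×(-6.5) - (-19), 2×3 - 19, 2×2 - 4) = (6, -13, 0)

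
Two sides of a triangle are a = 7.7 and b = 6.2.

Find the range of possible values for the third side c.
By the triangle inequality: |a - b| < c < a + b
|7.7 - 6.2| < c < 7.7 + 6.2
1.5 < c < 13.9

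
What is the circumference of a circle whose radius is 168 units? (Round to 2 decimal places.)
Circumference = 2 * pi * r
Circumference = 2 * pi * 168
Circumference = 1055.58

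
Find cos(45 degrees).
cos(45 degrees) = sqrt(2)/2
Decimal approximation: 0.7071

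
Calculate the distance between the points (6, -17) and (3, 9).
Using the distance formula: d = sqrt((x₂-x₁)² + (y₂-y₁)²)
dx = 3 - 6 = -3
dy = 9 - (-17) = 26
d = sqrt((-3)² + 26²) = sqrt(9 + 676) = sqrt(685) = 26.17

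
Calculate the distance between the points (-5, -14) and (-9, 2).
Using the distance formula: d = sqrt((x₂-x₁)² + (y₂-y₁)²)
dx = (-9) - (-5) = -4
dy = 2 - (-14) = 16
d = sqrt((-4)² + 16²) = sqrt(16 + 256) = sqrt(272) = 16.49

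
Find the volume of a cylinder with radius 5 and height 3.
Volume = pi * r² * h
Volume = pi * 5² * 3
Volume = pi * 25 * 3
Volume = pi * 75
Volume = 235.62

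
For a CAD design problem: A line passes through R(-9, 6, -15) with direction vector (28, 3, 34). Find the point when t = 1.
P(1) = (-9 + 28(1), 6 + 3(1), -15 + 34(1)) = (19, 9, 19)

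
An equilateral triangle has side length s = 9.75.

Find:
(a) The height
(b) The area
(a) Height h = s·√3/2 = 9.75·√3/2 = 8.444
(b) Area = (√3/4)·s² = (√3/4)·9.75² = (√3/4)·95.0625 = 41.16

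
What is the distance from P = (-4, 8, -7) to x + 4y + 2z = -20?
d = |1(-4) + 4(8) + 2(-7) - (-20)| / √(1² + 4² + 2²) = 34/√21 = 7.419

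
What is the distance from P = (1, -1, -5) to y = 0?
d = |0(1) + 1(-1) + 0(-5) - (0)| / √(0² + 1² + 0²) = 1/√1 = 1.0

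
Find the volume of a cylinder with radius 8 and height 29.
Volume = pi * r² * h
Volume = pi * 8² * 29
Volume = pi * 64 * 29
Volume = pi * 1856
Volume = 5830.80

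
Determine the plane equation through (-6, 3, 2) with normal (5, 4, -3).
d = n·P = (5)(-6) + (4)(3) + (-3)(2) = -24
Plane: 5x + 4y - 3z = -24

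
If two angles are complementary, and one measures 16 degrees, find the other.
Complementary angles sum to 90 degrees.
Other angle = 90 - 16
Other angle = 74 degrees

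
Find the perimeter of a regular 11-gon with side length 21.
Perimeter = number of sides * side length
Perimeter = 11 * 21
Perimeter = 231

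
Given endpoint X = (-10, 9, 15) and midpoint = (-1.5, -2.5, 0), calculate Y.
Y = (2×(-1.5) - (-10), 2×(-2.5) - 9, 2×0 - 15) = (7, -14, -15)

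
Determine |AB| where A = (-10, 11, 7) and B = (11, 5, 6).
d = √[(21)² + (-6)² + (-1)²] = √478 = 21.86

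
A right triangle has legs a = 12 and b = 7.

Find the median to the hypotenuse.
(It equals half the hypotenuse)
Hypotenuse c = √(12² + 7²) = √193 = 13.8924
Median to hypotenuse = c/2 = 6.946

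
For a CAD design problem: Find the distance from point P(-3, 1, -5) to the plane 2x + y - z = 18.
d = |2(-3) + 1(1) + (-1)(-5) - (18)| / √(2² + 1² + (-1)²) = 18/√6 = 7.348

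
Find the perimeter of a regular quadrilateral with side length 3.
Perimeter = number of sides * side length
Perimeter = 4 * 3
Perimeter = 12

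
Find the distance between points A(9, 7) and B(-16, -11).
Using the distance formula: d = sqrt((x₂-x₁)² + (y₂-y₁)²)
dx = (-16) - 9 = -25
dy = (-11) - 7 = -18
d = sqrt((-25)² + (-18)²) = sqrt(625 + 324) = sqrt(949) = 30.81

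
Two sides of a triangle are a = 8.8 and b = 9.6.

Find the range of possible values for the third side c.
By the triangle inequality: |a - b| < c < a + b
|8.8 - 9.6| < c < 8.8 + 9.6
0.8 < c < 18.4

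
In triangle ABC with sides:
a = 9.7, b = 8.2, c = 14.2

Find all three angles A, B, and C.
By the law of cosines:
cos(A) = (b² + c² - a²)/(2bc) = 0.750558  →  A = 41.36°
cos(B) = (a² + c² - b²)/(2ac) = 0.829425  →  B = 33.96°
cos(C) = (a² + b² - c²)/(2ab) = -0.253395  →  C = 104.7°
Check: A + B + C = 180.0° ✓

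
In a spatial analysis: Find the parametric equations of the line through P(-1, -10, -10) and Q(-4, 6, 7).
Direction vector d = Q - P = (-3, 16, 17)
x = -1 - 3t, y = -10 + 16t, z = -10 + 17t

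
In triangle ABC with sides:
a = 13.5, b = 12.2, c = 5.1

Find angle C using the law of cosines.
cos(C) = (a² + b² - c²)/(2ab)
cos(C) = (13.5² + 12.2² - 5.1²)/(2·13.5·12.2) = 305.08/329.4 = 0.926169
C = arccos(0.926169) = 22.15°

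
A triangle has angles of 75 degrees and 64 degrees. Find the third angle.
Sum of angles in a triangle = 180 degrees
Third angle = 180 - 75 - 64
Third angle = 41 degrees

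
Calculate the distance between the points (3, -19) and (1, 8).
Using the distance formula: d = sqrt((x₂-x₁)² + (y₂-y₁)²)
dx = 1 - 3 = -2
dy = 8 - (-19) = 27
d = sqrt((-2)² + 27²) = sqrt(4 + 729) = sqrt(733) = 27.07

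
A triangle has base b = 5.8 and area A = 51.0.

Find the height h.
A = ½bh  →  h = 2A/b
h = 2·51.0/5.8 = 17.59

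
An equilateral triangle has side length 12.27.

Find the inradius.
For an equilateral triangle, r = s/(2√3) where s is the side.
r = 12.27/(2√3) = 12.27/3.464102 = 3.542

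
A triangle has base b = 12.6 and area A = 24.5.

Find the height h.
A = ½bh  →  h = 2A/b
h = 2·24.5/12.6 = 3.889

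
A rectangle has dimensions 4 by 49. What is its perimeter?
Perimeter = 2 * (length + width)
Perimeter = 2 * (4 + 49)
Perimeter = 2 * 53
Perimeter = 106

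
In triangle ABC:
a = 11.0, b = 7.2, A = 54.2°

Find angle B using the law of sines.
sin(B)/b = sin(A)/a
sin(B) = b·sin(A)/a = 7.2·sin(54.2°)/11.0 = 0.530878
B = arcsin(0.530878) = 32.06°  (b ≤ a, so B ≤ A and the acute solution is unique)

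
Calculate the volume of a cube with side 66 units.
Volume = s³
Volume = 66³
Volume = 287496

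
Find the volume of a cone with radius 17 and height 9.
Volume = (1/3) * pi * r² * h
Volume = (1/3) * pi * 17² * 9
Volume = (1/3) * pi * 289 * 9
Volume = (1/3) * pi * 2601
Volume = 2723.76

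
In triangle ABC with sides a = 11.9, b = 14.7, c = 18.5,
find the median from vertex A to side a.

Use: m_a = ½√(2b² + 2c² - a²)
m_a = ½√(2·14.7² + 2·18.5² - 11.9²)
m_a = ½√(432.18 + 684.5 - 141.61) = ½√975.07 = 15.61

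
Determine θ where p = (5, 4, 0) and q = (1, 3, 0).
p·q = 17, |p|² = 41, |q|² = 10
cos θ = 17/√410 ≈ 0.8396
θ ≈ 32.91°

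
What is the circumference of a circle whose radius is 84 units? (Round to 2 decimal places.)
Circumference = 2 * pi * r
Circumference = 2 * pi * 84
Circumference = 527.79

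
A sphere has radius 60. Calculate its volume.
Volume = (4/3) * pi * r³
Volume = (4/3) * pi * 60³
Volume = (4/3) * pi * 216000
Volume = 904778.68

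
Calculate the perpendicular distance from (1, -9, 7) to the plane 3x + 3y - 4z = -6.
d = |3(1) + 3(-9) + (-4)(7) - (-6)| / √(3² + 3² + (-4)²) = 46/√34 = 7.889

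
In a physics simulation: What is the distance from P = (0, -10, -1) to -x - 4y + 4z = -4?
d = |(-1)(0) + (-4)(-10) + 4(-1) - (-4)| / √((-1)² + (-4)² + 4²) = 40/√33 = 6.963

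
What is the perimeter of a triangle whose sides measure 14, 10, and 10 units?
Perimeter = sum of all sides
Perimeter = 14 + 10 + 10
Perimeter = 34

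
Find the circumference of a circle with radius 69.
Circumference = 2 * pi * r
Circumference = 2 * pi * 69
Circumference = 433.54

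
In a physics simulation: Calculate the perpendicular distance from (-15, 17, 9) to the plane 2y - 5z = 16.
d = |0(-15) + 2(17) + (-5)(9) - (16)| / √(0² + 2² + (-5)²) = 27/√29 = 5.014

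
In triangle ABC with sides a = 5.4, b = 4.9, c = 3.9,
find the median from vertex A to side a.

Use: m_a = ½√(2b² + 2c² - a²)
m_a = ½√(2·4.9² + 2·3.9² - 5.4²)
m_a = ½√(48.02 + 30.42 - 29.16) = ½√49.28 = 3.51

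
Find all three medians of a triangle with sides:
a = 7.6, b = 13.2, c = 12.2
Using m_x = ½√(2y² + 2z² - x²):
m_a = ½√(2·13.2² + 2·12.2² - 7.6²) = ½√588.4 = 12.13
m_b = ½√(2·7.6² + 2·12.2² - 13.2²) = ½√238.96 = 7.729
m_c = ½√(2·7.6² + 2·13.2² - 12.2²) = ½√315.16 = 8.876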